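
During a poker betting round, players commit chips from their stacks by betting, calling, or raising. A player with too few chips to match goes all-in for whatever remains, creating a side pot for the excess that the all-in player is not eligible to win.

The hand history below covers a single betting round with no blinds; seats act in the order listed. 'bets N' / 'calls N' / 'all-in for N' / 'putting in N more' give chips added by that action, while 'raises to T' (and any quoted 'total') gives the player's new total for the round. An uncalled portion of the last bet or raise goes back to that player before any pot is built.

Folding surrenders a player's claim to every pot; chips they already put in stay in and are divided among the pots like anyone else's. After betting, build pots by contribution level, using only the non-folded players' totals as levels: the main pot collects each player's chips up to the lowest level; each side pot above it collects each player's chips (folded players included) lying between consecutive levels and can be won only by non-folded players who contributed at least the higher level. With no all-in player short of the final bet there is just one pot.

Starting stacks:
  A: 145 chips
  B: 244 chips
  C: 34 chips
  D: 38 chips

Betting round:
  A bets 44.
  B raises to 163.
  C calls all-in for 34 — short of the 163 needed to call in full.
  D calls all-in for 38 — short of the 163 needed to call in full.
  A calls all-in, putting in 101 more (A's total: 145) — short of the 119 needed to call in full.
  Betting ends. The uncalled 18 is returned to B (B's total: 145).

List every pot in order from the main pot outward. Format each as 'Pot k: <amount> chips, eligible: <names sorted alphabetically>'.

Pot 1: 136 chips, eligible: A, B, C, D
Pot 2: 12 chips, eligible: A, B, D
Pot 3: 214 chips, eligible: A, B

Derivation:
Contributions (after 18 returned to B): A=145, B=145, C=34, D=38
Pot levels (distinct totals of non-folded players): 34, 38, 145
Layer 1-34: 34 each from A, B, C, D = 34*4 = 136 chips; eligible A, B, C, D
Layer 35-38: 4 each from A, B, D = 4*3 = 12 chips; eligible A, B, D
Layer 39-145: 107 each from A, B = 107*2 = 214 chips; eligible A, B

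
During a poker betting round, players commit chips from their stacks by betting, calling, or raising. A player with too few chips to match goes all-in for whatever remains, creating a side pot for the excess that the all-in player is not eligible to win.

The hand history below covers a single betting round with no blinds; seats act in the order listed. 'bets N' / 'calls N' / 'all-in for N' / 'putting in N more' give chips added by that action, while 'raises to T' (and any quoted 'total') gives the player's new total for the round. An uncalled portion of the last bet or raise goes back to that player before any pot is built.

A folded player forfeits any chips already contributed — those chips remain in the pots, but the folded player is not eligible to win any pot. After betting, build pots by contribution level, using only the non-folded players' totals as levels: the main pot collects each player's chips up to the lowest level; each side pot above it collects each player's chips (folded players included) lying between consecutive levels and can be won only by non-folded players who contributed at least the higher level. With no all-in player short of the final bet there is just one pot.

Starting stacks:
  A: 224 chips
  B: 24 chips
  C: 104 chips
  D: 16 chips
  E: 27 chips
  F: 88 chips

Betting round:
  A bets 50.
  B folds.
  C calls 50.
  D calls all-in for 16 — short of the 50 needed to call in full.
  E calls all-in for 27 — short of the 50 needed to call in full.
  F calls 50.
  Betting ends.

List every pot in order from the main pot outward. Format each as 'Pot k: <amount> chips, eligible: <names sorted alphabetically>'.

Pot 1: 80 chips, eligible: A, C, D, E, F
Pot 2: 44 chips, eligible: A, C, E, F
Pot 3: 69 chips, eligible: A, C, F

Derivation:
Contributions: A=50, C=50, D=16, E=27, F=50
Folded: B
Pot levels (distinct totals of non-folded players): 16, 27, 50
Layer 1-16: 16 each from A, C, D, E, F = 16*5 = 80 chips; eligible A, C, D, E, F
Layer 17-27: 11 each from A, C, E, F = 11*4 = 44 chips; eligible A, C, E, F
Layer 28-50: 23 each from A, C, F = 23*3 = 69 chips; eligible A, C, F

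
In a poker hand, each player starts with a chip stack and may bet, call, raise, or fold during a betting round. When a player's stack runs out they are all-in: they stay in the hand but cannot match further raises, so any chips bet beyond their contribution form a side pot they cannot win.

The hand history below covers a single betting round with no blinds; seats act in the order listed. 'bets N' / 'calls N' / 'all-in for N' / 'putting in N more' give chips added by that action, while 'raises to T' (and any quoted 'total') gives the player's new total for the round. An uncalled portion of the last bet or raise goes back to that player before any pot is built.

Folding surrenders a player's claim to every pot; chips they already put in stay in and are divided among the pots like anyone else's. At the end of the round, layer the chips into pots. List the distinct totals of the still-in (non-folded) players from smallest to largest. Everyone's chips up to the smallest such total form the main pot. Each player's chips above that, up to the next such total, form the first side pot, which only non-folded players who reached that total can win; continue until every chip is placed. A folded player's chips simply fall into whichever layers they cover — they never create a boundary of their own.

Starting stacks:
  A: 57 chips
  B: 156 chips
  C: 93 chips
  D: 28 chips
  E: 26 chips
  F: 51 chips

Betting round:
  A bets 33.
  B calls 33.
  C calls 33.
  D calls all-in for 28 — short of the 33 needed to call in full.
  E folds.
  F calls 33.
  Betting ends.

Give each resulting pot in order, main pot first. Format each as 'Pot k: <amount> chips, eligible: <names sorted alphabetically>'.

Contributions: A=33, B=33, C=33, D=28, F=33
Folded: E
Pot levels (distinct totals of non-folded players): 28, 33
Layer 1-28: 28 each from A, B, C, D, F = 28*5 = 140 chips; eligible A, B, C, D, F
Layer 29-33: 5 each from A, B, C, F = 5*4 = 20 chips; eligible A, B, C, F

Pot 1: 140 chips, eligible: A, B, C, D, F
Pot 2: 20 chips, eligible: A, B, C, F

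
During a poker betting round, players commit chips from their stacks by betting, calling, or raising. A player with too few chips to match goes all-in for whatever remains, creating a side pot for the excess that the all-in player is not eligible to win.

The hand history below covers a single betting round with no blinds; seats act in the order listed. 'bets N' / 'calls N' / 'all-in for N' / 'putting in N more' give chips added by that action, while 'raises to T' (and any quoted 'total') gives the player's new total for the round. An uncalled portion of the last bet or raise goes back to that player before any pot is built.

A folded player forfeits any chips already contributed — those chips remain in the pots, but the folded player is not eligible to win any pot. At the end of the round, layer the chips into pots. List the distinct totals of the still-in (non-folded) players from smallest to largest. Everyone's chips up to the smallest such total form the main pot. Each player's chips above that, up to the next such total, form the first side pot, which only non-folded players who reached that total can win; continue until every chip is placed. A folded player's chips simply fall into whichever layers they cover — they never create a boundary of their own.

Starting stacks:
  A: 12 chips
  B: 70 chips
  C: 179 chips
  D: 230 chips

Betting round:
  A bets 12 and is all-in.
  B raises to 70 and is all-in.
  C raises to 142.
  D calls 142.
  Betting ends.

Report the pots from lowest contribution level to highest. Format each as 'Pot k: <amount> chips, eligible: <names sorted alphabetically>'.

Pot 1: 48 chips, eligible: A, B, C, D
Pot 2: 174 chips, eligible: B, C, D
Pot 3: 144 chips, eligible: C, D

Derivation:
Contributions: A=12, B=70, C=142, D=142
Pot levels (distinct totals of non-folded players): 12, 70, 142
Layer 1-12: 12 each from A, B, C, D = 12*4 = 48 chips; eligible A, B, C, D
Layer 13-70: 58 each from B, C, D = 58*3 = 174 chips; eligible B, C, D
Layer 71-142: 72 each from C, D = 72*2 = 144 chips; eligible C, D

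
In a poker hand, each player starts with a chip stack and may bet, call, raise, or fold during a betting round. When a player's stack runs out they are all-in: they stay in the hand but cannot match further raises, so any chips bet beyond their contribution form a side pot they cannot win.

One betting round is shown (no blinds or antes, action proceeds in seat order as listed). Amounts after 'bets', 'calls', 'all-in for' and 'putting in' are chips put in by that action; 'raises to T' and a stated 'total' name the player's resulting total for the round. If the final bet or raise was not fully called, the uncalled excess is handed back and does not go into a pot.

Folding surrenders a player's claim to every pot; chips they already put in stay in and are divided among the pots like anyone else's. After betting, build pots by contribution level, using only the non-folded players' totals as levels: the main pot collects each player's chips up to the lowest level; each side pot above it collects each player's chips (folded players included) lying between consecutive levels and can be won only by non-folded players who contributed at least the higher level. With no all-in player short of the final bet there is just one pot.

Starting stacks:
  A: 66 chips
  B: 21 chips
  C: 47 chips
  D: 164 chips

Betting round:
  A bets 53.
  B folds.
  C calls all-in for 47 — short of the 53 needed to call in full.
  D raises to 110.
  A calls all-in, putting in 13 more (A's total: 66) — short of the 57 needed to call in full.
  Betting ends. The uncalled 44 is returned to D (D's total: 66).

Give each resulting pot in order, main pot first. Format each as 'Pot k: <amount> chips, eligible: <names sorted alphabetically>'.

Contributions (after 44 returned to D): A=66, C=47, D=66
Folded: B
Pot levels (distinct totals of non-folded players): 47, 66
Layer 1-47: 47 each from A, C, D = 47*3 = 141 chips; eligible A, C, D
Layer 48-66: 19 each from A, D = 19*2 = 38 chips; eligible A, D

Pot 1: 141 chips, eligible: A, C, D
Pot 2: 38 chips, eligible: A, D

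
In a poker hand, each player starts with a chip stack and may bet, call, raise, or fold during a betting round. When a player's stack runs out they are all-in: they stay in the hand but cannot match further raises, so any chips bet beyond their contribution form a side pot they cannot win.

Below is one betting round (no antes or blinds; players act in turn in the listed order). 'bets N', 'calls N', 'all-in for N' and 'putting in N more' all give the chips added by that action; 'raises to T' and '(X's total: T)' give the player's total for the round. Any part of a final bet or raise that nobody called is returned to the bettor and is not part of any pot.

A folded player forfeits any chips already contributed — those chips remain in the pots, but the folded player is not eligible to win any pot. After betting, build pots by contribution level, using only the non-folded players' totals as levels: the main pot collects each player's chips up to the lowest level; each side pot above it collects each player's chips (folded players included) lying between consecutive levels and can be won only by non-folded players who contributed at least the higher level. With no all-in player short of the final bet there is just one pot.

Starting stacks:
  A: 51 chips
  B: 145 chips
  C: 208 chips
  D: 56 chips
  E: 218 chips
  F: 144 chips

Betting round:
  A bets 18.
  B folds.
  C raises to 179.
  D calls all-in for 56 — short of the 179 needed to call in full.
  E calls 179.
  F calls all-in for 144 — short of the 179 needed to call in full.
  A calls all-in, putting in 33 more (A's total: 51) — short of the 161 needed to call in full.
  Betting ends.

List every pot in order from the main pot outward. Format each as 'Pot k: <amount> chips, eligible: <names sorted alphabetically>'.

Pot 1: 255 chips, eligible: A, C, D, E, F
Pot 2: 20 chips, eligible: C, D, E, F
Pot 3: 264 chips, eligible: C, E, F
Pot 4: 70 chips, eligible: C, E

Derivation:
Contributions: A=51, C=179, D=56, E=179, F=144
Folded: B
Pot levels (distinct totals of non-folded players): 51, 56, 144, 179
Layer 1-51: 51 each from A, C, D, E, F = 51*5 = 255 chips; eligible A, C, D, E, F
Layer 52-56: 5 each from C, D, E, F = 5*4 = 20 chips; eligible C, D, E, F
Layer 57-144: 88 each from C, E, F = 88*3 = 264 chips; eligible C, E, F
Layer 145-179: 35 each from C, E = 35*2 = 70 chips; eligible C, E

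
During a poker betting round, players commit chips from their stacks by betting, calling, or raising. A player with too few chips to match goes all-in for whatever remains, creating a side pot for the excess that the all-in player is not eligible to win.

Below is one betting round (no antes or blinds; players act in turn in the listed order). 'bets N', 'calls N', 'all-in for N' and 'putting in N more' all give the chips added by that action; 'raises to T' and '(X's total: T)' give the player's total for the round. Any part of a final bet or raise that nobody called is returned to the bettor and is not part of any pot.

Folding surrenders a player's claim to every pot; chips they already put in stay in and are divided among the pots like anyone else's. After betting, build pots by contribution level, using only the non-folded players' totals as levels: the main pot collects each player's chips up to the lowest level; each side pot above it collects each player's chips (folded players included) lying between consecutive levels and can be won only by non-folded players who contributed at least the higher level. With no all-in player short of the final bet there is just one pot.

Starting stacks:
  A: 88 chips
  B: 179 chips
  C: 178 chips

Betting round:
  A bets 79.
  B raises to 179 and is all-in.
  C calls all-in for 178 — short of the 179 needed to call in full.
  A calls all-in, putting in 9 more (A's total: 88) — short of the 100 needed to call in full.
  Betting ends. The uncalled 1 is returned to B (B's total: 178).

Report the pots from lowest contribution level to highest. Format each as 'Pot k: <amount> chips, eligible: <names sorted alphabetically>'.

Pot 1: 264 chips, eligible: A, B, C
Pot 2: 180 chips, eligible: B, C

Derivation:
Contributions (after 1 returned to B): A=88, B=178, C=178
Pot levels (distinct totals of non-folded players): 88, 178
Layer 1-88: 88 each from A, B, C = 88*3 = 264 chips; eligible A, B, C
Layer 89-178: 90 each from B, C = 90*2 = 180 chips; eligible B, C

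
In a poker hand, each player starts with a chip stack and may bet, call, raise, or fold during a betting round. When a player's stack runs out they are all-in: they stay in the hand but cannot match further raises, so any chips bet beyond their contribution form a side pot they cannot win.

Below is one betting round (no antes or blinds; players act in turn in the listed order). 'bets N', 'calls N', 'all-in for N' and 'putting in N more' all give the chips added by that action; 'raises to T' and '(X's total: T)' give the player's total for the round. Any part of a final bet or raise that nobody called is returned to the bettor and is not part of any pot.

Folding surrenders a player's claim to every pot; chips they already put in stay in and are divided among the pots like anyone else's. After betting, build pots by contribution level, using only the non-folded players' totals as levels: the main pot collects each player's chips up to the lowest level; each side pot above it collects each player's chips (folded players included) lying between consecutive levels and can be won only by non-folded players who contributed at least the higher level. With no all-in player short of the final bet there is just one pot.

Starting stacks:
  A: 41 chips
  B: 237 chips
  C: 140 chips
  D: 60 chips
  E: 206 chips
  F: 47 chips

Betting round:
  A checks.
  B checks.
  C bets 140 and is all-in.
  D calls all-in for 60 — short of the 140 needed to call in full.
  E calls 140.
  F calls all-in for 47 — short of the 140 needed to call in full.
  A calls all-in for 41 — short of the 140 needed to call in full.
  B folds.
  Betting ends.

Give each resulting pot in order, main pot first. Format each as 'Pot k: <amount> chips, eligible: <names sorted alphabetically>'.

Pot 1: 205 chips, eligible: A, C, D, E, F
Pot 2: 24 chips, eligible: C, D, E, F
Pot 3: 39 chips, eligible: C, D, E
Pot 4: 160 chips, eligible: C, E

Derivation:
Contributions: A=41, C=140, D=60, E=140, F=47
Folded: B
Pot levels (distinct totals of non-folded players): 41, 47, 60, 140
Layer 1-41: 41 each from A, C, D, E, F = 41*5 = 205 chips; eligible A, C, D, E, F
Layer 42-47: 6 each from C, D, E, F = 6*4 = 24 chips; eligible C, D, E, F
Layer 48-60: 13 each from C, D, E = 13*3 = 39 chips; eligible C, D, E
Layer 61-140: 80 each from C, E = 80*2 = 160 chips; eligible C, E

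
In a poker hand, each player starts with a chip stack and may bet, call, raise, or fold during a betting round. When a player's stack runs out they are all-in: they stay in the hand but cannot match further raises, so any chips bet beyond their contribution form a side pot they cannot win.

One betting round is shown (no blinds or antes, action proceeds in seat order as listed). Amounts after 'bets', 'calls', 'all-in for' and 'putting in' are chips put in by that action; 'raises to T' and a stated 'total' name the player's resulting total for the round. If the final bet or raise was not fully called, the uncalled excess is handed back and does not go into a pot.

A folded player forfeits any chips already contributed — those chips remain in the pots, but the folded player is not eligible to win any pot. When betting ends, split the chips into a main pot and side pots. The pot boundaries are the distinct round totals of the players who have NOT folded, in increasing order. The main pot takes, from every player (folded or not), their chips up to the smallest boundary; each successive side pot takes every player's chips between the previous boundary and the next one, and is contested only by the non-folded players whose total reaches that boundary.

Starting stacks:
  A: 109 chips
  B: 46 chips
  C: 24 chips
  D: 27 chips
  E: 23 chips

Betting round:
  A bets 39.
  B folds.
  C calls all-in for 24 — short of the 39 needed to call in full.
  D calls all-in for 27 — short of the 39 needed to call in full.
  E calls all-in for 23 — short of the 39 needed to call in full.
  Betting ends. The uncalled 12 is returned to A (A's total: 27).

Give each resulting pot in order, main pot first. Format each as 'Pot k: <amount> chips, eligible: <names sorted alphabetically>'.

Contributions (after 12 returned to A): A=27, C=24, D=27, E=23
Folded: B
Pot levels (distinct totals of non-folded players): 23, 24, 27
Layer 1-23: 23 each from A, C, D, E = 23*4 = 92 chips; eligible A, C, D, E
Layer 24-24: 1 each from A, C, D = 1*3 = 3 chips; eligible A, C, D
Layer 25-27: 3 each from A, D = 3*2 = 6 chips; eligible A, D

Pot 1: 92 chips, eligible: A, C, D, E
Pot 2: 3 chips, eligible: A, C, D
Pot 3: 6 chips, eligible: A, D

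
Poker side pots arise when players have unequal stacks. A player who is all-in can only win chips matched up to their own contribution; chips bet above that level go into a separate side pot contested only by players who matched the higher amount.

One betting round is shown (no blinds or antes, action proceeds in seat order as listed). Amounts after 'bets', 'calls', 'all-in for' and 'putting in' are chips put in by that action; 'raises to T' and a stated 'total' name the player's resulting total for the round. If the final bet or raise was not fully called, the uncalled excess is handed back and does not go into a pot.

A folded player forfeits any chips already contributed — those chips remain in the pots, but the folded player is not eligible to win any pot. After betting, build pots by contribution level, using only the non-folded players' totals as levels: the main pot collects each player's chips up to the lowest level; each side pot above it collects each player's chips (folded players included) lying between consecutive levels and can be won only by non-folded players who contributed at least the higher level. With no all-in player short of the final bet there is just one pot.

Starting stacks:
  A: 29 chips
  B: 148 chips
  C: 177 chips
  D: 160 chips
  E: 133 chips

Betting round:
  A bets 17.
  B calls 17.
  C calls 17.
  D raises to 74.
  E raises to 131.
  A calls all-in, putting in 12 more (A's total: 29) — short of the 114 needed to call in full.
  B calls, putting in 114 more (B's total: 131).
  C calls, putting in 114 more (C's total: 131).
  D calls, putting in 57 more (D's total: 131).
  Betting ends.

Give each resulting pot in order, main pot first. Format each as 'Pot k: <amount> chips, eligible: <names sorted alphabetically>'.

Pot 1: 145 chips, eligible: A, B, C, D, E
Pot 2: 408 chips, eligible: B, C, D, E

Derivation:
Contributions: A=29, B=131, C=131, D=131, E=131
Pot levels (distinct totals of non-folded players): 29, 131
Layer 1-29: 29 each from A, B, C, D, E = 29*5 = 145 chips; eligible A, B, C, D, E
Layer 30-131: 102 each from B, C, D, E = 102*4 = 408 chips; eligible B, C, D, E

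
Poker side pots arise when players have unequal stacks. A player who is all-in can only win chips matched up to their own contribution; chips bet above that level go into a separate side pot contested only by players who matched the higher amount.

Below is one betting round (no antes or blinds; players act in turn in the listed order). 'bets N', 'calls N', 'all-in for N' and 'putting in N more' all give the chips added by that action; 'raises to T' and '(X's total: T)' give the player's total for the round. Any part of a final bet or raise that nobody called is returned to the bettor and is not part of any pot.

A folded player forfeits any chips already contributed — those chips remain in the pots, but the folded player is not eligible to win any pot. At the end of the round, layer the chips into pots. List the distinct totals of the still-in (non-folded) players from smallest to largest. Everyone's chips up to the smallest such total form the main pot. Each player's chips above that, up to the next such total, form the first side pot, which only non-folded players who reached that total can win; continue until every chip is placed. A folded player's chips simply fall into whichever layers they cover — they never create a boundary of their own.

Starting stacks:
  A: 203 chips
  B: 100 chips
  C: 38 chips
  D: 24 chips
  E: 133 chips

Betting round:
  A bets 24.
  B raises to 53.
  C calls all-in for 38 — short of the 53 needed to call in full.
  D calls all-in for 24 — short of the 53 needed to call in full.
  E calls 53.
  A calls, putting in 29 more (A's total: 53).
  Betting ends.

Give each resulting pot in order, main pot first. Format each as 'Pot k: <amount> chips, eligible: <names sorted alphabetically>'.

Pot 1: 120 chips, eligible: A, B, C, D, E
Pot 2: 56 chips, eligible: A, B, C, E
Pot 3: 45 chips, eligible: A, B, E

Derivation:
Contributions: A=53, B=53, C=38, D=24, E=53
Pot levels (distinct totals of non-folded players): 24, 38, 53
Layer 1-24: 24 each from A, B, C, D, E = 24*5 = 120 chips; eligible A, B, C, D, E
Layer 25-38: 14 each from A, B, C, E = 14*4 = 56 chips; eligible A, B, C, E
Layer 39-53: 15 each from A, B, E = 15*3 = 45 chips; eligible A, B, E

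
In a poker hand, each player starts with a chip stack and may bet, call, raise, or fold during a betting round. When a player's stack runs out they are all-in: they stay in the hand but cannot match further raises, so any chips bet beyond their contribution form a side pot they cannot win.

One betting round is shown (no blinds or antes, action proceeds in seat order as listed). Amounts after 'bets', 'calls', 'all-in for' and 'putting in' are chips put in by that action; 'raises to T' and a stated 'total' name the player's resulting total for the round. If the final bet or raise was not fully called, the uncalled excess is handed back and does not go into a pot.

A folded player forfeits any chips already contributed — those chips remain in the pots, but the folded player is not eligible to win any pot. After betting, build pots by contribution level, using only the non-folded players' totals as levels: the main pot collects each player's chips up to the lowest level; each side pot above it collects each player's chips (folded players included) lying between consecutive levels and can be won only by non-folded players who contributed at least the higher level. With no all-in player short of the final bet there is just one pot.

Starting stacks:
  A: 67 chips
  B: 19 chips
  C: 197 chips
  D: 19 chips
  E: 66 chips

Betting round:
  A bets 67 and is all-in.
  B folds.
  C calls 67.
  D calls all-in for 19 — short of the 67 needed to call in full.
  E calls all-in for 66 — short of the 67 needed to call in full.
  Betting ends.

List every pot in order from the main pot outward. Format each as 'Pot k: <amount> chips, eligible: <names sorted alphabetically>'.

Pot 1: 76 chips, eligible: A, C, D, E
Pot 2: 141 chips, eligible: A, C, E
Pot 3: 2 chips, eligible: A, C

Derivation:
Contributions: A=67, C=67, D=19, E=66
Folded: B
Pot levels (distinct totals of non-folded players): 19, 66, 67
Layer 1-19: 19 each from A, C, D, E = 19*4 = 76 chips; eligible A, C, D, E
Layer 20-66: 47 each from A, C, E = 47*3 = 141 chips; eligible A, C, E
Layer 67-67: 1 each from A, C = 1*2 = 2 chips; eligible A, C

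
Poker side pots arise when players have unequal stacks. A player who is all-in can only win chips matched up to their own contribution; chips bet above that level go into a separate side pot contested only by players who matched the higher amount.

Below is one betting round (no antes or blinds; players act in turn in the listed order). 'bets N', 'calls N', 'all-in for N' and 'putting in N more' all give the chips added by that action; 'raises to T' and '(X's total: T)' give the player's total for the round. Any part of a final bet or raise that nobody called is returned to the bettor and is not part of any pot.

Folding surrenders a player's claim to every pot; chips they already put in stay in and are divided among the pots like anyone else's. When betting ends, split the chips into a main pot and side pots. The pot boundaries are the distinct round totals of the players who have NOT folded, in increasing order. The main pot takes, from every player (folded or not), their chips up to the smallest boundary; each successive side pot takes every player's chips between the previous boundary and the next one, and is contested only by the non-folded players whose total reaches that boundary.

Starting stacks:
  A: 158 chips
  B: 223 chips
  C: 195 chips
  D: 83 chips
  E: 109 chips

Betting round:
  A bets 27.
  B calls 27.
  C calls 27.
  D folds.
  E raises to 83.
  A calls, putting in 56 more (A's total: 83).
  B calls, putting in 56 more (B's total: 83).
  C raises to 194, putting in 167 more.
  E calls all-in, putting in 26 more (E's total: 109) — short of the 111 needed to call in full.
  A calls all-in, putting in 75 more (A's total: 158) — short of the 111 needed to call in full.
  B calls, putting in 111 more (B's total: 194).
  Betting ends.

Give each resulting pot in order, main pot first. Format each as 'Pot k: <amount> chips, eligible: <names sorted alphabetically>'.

Contributions: A=158, B=194, C=194, E=109
Folded: D
Pot levels (distinct totals of non-folded players): 109, 158, 194
Layer 1-109: 109 each from A, B, C, E = 109*4 = 436 chips; eligible A, B, C, E
Layer 110-158: 49 each from A, B, C = 49*3 = 147 chips; eligible A, B, C
Layer 159-194: 36 each from B, C = 36*2 = 72 chips; eligible B, C

Pot 1: 436 chips, eligible: A, B, C, E
Pot 2: 147 chips, eligible: A, B, C
Pot 3: 72 chips, eligible: B, C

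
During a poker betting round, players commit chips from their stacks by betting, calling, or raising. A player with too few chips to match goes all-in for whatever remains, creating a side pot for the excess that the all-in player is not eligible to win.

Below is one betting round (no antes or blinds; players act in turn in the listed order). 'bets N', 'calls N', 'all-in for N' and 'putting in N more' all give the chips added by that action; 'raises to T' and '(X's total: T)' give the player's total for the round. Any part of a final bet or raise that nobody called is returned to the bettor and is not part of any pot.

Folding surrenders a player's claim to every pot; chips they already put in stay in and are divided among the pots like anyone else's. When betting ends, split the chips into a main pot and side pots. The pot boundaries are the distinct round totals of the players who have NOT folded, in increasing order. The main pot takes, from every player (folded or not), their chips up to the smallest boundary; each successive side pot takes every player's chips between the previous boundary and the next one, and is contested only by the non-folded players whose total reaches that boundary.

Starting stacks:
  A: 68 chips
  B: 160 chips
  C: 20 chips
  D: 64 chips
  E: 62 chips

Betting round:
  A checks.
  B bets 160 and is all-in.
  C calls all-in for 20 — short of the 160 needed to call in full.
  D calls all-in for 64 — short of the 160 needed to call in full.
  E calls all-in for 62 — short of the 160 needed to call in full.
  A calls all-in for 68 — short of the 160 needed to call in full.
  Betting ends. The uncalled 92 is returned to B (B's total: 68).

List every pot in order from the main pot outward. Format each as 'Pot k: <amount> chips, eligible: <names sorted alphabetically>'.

Contributions (after 92 returned to B): A=68, B=68, C=20, D=64, E=62
Pot levels (distinct totals of non-folded players): 20, 62, 64, 68
Layer 1-20: 20 each from A, B, C, D, E = 20*5 = 100 chips; eligible A, B, C, D, E
Layer 21-62: 42 each from A, B, D, E = 42*4 = 168 chips; eligible A, B, D, E
Layer 63-64: 2 each from A, B, D = 2*3 = 6 chips; eligible A, B, D
Layer 65-68: 4 each from A, B = 4*2 = 8 chips; eligible A, B

Pot 1: 100 chips, eligible: A, B, C, D, E
Pot 2: 168 chips, eligible: A, B, D, E
Pot 3: 6 chips, eligible: A, B, D
Pot 4: 8 chips, eligible: A, B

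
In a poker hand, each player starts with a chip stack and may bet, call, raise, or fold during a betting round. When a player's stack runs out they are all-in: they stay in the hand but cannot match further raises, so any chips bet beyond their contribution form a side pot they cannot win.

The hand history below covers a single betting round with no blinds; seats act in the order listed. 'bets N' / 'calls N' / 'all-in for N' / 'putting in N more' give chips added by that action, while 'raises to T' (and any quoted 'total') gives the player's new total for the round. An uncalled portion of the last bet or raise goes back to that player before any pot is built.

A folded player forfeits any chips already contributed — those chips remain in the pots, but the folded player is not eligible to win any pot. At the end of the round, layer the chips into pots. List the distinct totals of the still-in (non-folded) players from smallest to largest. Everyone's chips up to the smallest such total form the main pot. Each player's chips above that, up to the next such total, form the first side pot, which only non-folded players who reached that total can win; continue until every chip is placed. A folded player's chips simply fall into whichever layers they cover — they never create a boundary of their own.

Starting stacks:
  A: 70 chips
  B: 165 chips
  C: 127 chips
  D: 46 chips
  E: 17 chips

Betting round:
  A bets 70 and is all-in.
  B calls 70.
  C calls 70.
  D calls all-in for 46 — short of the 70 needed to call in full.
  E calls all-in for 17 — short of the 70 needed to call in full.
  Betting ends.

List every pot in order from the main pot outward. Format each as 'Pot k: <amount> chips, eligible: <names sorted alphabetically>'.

Pot 1: 85 chips, eligible: A, B, C, D, E
Pot 2: 116 chips, eligible: A, B, C, D
Pot 3: 72 chips, eligible: A, B, C

Derivation:
Contributions: A=70, B=70, C=70, D=46, E=17
Pot levels (distinct totals of non-folded players): 17, 46, 70
Layer 1-17: 17 each from A, B, C, D, E = 17*5 = 85 chips; eligible A, B, C, D, E
Layer 18-46: 29 each from A, B, C, D = 29*4 = 116 chips; eligible A, B, C, D
Layer 47-70: 24 each from A, B, C = 24*3 = 72 chips; eligible A, B, C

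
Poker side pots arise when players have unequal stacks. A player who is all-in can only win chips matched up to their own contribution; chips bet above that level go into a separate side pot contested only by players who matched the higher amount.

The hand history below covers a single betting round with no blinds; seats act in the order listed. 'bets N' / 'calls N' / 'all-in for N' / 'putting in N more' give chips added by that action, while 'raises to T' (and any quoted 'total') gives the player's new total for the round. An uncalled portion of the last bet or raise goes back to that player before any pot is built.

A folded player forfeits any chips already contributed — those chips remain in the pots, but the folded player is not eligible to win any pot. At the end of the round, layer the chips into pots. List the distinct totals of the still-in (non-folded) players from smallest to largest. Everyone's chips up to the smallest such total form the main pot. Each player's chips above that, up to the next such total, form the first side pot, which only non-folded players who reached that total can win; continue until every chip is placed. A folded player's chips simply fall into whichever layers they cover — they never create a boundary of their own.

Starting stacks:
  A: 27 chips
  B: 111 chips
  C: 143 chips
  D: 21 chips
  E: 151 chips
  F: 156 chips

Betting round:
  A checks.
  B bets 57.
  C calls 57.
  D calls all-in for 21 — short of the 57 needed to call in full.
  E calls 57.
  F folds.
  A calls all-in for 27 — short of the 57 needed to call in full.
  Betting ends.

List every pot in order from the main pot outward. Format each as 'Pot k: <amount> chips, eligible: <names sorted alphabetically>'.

Contributions: A=27, B=57, C=57, D=21, E=57
Folded: F
Pot levels (distinct totals of non-folded players): 21, 27, 57
Layer 1-21: 21 each from A, B, C, D, E = 21*5 = 105 chips; eligible A, B, C, D, E
Layer 22-27: 6 each from A, B, C, E = 6*4 = 24 chips; eligible A, B, C, E
Layer 28-57: 30 each from B, C, E = 30*3 = 90 chips; eligible B, C, E

Pot 1: 105 chips, eligible: A, B, C, D, E
Pot 2: 24 chips, eligible: A, B, C, E
Pot 3: 90 chips, eligible: B, C, E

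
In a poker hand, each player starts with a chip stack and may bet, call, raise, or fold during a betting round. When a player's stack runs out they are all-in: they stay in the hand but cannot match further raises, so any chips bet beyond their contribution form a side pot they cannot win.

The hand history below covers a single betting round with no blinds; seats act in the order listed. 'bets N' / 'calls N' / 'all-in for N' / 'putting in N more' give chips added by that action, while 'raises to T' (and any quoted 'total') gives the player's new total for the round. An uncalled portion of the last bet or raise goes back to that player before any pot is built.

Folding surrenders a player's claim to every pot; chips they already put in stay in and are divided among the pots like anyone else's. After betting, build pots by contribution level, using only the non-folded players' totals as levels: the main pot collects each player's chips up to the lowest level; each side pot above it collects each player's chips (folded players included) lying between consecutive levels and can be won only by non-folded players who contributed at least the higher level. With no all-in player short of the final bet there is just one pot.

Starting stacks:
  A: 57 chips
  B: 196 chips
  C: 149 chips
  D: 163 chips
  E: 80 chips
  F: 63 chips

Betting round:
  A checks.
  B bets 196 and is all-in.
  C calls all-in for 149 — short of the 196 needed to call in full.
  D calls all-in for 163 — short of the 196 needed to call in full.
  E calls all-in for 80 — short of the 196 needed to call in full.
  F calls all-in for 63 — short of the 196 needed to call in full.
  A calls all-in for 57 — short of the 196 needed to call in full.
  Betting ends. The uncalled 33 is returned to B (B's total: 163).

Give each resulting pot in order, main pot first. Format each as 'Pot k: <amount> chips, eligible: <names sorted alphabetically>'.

Pot 1: 342 chips, eligible: A, B, C, D, E, F
Pot 2: 30 chips, eligible: B, C, D, E, F
Pot 3: 68 chips, eligible: B, C, D, E
Pot 4: 207 chips, eligible: B, C, D
Pot 5: 28 chips, eligible: B, D

Derivation:
Contributions (after 33 returned to B): A=57, B=163, C=149, D=163, E=80, F=63
Pot levels (distinct totals of non-folded players): 57, 63, 80, 149, 163
Layer 1-57: 57 each from A, B, C, D, E, F = 57*6 = 342 chips; eligible A, B, C, D, E, F
Layer 58-63: 6 each from B, C, D, E, F = 6*5 = 30 chips; eligible B, C, D, E, F
Layer 64-80: 17 each from B, C, D, E = 17*4 = 68 chips; eligible B, C, D, E
Layer 81-149: 69 each from B, C, D = 69*3 = 207 chips; eligible B, C, D
Layer 150-163: 14 each from B, D = 14*2 = 28 chips; eligible B, D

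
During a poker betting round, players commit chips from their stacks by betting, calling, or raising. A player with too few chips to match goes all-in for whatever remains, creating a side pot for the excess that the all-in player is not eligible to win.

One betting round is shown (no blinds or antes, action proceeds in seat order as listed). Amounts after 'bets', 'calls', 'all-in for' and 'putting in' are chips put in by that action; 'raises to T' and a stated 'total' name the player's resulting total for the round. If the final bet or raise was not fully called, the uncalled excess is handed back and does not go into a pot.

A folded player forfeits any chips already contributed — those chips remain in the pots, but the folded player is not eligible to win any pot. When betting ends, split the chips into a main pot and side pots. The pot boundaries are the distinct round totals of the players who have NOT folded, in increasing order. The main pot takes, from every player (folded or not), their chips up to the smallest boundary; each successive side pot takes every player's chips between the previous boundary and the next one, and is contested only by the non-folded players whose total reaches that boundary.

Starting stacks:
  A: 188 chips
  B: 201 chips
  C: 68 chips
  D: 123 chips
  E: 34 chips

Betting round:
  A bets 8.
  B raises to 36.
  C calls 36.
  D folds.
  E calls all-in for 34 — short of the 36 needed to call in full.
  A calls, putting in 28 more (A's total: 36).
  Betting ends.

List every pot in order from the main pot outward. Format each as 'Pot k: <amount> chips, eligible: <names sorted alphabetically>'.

Pot 1: 136 chips, eligible: A, B, C, E
Pot 2: 6 chips, eligible: A, B, C

Derivation:
Contributions: A=36, B=36, C=36, E=34
Folded: D
Pot levels (distinct totals of non-folded players): 34, 36
Layer 1-34: 34 each from A, B, C, E = 34*4 = 136 chips; eligible A, B, C, E
Layer 35-36: 2 each from A, B, C = 2*3 = 6 chips; eligible A, B, C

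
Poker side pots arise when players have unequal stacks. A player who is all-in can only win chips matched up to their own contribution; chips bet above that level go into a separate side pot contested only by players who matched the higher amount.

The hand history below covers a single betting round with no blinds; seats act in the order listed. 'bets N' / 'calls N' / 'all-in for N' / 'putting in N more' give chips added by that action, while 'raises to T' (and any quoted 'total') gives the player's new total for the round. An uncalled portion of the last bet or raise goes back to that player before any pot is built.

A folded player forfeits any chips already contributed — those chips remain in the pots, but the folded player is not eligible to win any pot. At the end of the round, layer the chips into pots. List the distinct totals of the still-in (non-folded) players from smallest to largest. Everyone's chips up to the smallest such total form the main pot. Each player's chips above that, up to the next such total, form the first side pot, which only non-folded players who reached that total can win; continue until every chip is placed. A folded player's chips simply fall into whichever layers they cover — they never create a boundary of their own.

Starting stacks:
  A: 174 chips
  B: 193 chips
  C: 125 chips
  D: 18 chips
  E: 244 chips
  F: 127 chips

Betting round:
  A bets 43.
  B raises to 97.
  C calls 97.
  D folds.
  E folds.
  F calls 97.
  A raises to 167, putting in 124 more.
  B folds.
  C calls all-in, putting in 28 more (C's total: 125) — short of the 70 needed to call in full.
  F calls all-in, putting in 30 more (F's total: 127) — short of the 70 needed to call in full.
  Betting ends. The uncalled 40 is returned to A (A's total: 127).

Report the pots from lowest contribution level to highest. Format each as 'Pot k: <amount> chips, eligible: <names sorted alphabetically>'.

Contributions (after 40 returned to A): A=127, B=97, C=125, F=127
Folded: B, D, E
Pot levels (distinct totals of non-folded players): 125, 127
Layer 1-125: A 125 + B 97 + C 125 + F 125 = 472 chips; eligible A, C, F
Layer 126-127: 2 each from A, F = 2*2 = 4 chips; eligible A, F

Pot 1: 472 chips, eligible: A, C, F
Pot 2: 4 chips, eligible: A, F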